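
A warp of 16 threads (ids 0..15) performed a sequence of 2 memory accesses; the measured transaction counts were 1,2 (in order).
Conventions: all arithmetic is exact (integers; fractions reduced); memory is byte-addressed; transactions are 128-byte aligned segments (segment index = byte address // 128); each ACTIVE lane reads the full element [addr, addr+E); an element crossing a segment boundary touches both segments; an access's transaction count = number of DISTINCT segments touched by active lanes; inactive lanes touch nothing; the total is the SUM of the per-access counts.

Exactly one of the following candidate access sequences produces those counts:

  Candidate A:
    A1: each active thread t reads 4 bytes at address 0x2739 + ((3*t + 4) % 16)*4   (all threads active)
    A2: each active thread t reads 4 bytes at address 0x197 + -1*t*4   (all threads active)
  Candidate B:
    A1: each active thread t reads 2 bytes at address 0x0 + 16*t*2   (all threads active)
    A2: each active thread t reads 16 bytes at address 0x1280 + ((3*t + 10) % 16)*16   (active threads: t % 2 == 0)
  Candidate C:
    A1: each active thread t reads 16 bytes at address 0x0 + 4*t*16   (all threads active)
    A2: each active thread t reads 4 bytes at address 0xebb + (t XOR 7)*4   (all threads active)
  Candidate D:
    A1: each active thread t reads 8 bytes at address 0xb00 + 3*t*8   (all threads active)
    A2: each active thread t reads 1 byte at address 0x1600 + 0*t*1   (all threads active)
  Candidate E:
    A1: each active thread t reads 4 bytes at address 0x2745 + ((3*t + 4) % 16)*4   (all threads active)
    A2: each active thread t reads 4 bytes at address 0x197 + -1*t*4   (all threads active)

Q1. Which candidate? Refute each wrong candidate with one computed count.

B: A1 gives 4 transactions, not 1
C: A1 gives 8 transactions, not 1
D: A1 gives 3 transactions, not 1
E: A1 gives 2 transactions, not 1
A: all counts match (1,2)

Answer: A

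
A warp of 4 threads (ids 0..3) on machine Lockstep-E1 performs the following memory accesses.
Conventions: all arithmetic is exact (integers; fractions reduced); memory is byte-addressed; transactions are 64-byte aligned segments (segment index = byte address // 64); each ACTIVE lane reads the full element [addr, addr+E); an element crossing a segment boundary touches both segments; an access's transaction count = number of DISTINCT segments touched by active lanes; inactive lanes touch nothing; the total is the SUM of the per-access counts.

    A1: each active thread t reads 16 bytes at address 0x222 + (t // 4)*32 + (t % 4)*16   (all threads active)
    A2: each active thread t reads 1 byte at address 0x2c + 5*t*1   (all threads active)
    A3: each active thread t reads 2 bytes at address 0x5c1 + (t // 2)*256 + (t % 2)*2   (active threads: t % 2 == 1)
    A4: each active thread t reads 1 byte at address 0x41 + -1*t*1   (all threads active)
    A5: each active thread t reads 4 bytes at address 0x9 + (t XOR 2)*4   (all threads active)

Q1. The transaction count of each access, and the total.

A1: 2 transactions
A2: 1 transaction
A3: 2 transactions
A4: 2 transactions
A5: 1 transaction

Answer: 2,1,2,2,1; total 8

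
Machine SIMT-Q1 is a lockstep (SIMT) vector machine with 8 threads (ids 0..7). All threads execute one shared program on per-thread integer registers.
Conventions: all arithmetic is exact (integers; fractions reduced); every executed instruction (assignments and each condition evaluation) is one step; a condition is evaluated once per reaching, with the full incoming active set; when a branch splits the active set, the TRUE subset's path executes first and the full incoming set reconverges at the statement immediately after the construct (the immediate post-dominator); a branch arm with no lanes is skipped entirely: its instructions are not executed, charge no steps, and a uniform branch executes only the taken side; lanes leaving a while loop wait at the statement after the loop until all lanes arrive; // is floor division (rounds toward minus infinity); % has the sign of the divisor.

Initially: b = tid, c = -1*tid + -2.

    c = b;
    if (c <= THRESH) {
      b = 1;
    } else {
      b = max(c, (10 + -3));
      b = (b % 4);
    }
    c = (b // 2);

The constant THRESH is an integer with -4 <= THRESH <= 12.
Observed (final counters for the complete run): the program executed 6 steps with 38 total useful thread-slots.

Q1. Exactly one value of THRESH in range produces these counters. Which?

Answer: THRESH = 1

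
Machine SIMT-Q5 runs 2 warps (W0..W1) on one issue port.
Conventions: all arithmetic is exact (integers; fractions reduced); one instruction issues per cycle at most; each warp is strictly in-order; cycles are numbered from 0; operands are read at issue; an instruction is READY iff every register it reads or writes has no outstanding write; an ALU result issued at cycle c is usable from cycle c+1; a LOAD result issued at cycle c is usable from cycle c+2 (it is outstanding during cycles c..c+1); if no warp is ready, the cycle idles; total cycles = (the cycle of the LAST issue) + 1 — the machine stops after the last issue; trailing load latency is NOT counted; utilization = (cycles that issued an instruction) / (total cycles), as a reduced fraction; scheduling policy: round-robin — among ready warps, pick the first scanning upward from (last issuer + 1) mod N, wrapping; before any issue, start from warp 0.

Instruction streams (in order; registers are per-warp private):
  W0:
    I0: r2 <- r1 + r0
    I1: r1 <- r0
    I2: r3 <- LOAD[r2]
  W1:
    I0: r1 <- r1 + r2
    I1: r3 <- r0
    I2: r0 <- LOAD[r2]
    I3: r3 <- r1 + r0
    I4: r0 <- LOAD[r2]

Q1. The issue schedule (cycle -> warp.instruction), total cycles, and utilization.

cycle 0: W0.I0
cycle 1: W1.I0
cycle 2: W0.I1
cycle 3: W1.I1
cycle 4: W0.I2
cycle 5: W1.I2
cycle 6: idle
cycle 7: W1.I3
cycle 8: W1.I4

Answer: 9 cycles, utilization 8/9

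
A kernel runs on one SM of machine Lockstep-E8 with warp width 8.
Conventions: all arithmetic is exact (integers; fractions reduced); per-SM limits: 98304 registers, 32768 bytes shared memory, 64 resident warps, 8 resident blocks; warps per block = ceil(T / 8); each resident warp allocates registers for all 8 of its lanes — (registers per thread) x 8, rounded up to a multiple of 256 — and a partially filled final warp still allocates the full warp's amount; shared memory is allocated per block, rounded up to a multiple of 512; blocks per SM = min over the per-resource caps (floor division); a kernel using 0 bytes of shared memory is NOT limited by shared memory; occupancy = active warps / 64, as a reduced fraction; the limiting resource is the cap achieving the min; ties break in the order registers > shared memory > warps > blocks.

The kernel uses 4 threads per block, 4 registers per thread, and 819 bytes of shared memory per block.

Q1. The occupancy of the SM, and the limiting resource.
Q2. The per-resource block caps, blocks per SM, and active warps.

Answer: occupancy 1/8, limited by blocks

registers: 384 blocks
shared memory: 32 blocks
warps: 64 blocks
blocks: 8 blocks

Answer: 8 blocks, 8 active warps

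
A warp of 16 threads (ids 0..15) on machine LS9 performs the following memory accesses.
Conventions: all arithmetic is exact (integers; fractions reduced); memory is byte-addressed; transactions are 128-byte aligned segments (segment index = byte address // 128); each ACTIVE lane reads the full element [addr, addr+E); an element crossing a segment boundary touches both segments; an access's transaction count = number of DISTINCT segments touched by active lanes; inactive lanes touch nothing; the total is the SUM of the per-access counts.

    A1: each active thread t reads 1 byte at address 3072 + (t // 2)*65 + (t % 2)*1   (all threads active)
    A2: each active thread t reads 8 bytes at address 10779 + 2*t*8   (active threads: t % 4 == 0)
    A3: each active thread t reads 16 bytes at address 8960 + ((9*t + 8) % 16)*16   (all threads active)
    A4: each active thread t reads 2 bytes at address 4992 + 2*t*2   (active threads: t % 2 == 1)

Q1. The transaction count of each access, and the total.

A1: 4 transactions
A2: 2 transactions
A3: 2 transactions
A4: 1 transaction

Answer: 4,2,2,1; total 9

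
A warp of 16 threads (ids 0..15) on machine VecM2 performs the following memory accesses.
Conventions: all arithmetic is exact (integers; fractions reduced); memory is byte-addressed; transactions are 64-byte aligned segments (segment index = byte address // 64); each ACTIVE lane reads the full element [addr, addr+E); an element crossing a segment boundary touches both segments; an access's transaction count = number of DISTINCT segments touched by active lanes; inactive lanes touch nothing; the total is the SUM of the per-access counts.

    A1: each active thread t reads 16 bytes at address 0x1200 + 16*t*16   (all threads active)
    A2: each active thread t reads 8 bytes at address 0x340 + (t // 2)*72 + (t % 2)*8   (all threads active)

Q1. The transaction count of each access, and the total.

A1: 16 transactions
A2: 9 transactions

Answer: 16,9; total 25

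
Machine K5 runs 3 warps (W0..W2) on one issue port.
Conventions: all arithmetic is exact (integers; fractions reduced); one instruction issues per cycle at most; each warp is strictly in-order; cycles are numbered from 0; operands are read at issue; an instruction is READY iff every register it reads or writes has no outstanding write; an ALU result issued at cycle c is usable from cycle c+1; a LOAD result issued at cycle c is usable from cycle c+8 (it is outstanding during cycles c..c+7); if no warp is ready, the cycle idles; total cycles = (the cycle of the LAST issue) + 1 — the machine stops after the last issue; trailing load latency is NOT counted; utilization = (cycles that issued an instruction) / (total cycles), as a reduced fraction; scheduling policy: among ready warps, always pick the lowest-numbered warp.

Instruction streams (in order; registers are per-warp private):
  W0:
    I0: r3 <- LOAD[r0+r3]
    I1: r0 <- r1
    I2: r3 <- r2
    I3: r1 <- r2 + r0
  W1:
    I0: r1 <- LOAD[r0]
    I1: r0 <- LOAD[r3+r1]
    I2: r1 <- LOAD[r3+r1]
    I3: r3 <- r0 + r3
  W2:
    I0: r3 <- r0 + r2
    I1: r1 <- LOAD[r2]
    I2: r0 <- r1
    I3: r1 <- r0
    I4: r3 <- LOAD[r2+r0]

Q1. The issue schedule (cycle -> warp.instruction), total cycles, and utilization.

cycle 0: W0.I0
cycle 1: W0.I1
cycle 2: W1.I0
cycle 3: W2.I0
cycle 4: W2.I1
cycle 5: idle
cycle 6: idle
cycle 7: idle
cycle 8: W0.I2
cycle 9: W0.I3
cycle 10: W1.I1
cycle 11: W1.I2
cycle 12: W2.I2
cycle 13: W2.I3
cycle 14: W2.I4
cycle 15: idle
cycle 16: idle
cycle 17: idle
cycle 18: W1.I3

Answer: 19 cycles, utilization 13/19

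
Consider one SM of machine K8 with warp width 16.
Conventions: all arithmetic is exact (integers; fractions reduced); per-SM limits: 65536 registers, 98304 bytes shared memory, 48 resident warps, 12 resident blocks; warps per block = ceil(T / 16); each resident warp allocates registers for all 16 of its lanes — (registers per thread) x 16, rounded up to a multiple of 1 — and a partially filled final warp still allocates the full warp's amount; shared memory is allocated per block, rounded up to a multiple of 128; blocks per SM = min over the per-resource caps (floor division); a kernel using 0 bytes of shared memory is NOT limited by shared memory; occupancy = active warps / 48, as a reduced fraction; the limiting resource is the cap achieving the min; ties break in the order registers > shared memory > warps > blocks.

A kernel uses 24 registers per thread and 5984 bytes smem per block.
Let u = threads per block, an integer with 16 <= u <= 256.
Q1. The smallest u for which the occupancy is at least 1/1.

Answer: u = 49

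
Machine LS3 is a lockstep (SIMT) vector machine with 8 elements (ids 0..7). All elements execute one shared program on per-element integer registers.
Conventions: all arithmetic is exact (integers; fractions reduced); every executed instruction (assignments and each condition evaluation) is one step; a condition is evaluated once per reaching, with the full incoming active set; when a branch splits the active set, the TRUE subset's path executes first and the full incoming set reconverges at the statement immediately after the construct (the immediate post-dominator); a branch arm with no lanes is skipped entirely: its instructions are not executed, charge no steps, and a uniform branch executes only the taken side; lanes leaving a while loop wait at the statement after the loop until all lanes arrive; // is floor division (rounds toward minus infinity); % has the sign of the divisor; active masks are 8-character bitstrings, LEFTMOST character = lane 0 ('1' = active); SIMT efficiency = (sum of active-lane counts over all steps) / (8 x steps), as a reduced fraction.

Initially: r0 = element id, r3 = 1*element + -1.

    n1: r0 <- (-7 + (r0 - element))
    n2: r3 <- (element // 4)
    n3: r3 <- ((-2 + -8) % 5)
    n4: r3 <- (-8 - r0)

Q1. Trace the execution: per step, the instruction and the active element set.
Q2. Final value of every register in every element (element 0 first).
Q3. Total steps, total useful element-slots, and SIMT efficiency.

step 0: r0 <- (-7 + (r0 - element))  11111111
step 1: r3 <- (element // 4)         11111111
step 2: r3 <- ((-2 + -8) % 5)        11111111
step 3: r3 <- (-8 - r0)              11111111

Answer: 4 steps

r0: -7,-7,-7,-7,-7,-7,-7,-7
r3: -1,-1,-1,-1,-1,-1,-1,-1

steps = 4; useful = 32; efficiency = 32/32 = 1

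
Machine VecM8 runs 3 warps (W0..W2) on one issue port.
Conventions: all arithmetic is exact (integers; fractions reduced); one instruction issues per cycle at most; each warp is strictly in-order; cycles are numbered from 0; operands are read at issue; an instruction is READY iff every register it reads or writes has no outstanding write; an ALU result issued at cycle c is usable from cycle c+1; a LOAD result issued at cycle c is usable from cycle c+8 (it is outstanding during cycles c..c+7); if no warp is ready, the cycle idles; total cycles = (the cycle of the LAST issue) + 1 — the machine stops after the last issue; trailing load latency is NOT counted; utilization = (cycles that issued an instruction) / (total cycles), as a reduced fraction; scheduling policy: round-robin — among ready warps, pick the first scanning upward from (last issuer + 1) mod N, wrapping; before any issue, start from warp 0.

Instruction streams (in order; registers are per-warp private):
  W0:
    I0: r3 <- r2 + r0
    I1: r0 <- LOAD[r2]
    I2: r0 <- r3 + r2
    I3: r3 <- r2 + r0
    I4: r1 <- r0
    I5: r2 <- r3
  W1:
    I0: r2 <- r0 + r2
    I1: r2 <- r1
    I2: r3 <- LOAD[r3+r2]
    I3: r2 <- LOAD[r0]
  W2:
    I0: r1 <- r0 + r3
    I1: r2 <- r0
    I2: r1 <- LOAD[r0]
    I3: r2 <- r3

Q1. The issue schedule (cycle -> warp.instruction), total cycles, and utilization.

cycle 0: W0.I0
cycle 1: W1.I0
cycle 2: W2.I0
cycle 3: W0.I1
cycle 4: W1.I1
cycle 5: W2.I1
cycle 6: W1.I2
cycle 7: W2.I2
cycle 8: W1.I3
cycle 9: W2.I3
cycle 10: idle
cycle 11: W0.I2
cycle 12: W0.I3
cycle 13: W0.I4
cycle 14: W0.I5

Answer: 15 cycles, utilization 14/15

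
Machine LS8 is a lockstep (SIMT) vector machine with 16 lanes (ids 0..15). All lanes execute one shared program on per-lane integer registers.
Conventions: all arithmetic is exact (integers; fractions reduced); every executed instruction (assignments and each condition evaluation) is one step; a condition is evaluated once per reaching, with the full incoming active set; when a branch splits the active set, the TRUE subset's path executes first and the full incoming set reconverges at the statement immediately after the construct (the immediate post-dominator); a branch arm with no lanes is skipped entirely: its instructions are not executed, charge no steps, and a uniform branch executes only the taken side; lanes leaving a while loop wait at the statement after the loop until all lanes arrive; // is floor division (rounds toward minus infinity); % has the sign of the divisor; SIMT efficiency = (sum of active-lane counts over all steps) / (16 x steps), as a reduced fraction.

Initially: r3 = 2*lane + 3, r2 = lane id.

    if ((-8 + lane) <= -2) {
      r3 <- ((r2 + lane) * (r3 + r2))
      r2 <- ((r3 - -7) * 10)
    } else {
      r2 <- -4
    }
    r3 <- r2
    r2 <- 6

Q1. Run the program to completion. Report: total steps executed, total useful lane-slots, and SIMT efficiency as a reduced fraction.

Answer: 6 steps, 71 useful, 71/96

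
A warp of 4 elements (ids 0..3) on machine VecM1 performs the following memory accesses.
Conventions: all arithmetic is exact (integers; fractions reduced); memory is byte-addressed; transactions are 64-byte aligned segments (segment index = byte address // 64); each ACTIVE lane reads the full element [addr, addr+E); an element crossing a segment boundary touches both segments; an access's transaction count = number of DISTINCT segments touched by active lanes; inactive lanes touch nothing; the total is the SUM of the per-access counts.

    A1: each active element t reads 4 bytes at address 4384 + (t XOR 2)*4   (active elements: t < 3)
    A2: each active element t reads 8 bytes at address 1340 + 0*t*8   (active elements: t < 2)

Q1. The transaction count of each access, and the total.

A1: 1 transaction
A2: 2 transactions

Answer: 1,2; total 3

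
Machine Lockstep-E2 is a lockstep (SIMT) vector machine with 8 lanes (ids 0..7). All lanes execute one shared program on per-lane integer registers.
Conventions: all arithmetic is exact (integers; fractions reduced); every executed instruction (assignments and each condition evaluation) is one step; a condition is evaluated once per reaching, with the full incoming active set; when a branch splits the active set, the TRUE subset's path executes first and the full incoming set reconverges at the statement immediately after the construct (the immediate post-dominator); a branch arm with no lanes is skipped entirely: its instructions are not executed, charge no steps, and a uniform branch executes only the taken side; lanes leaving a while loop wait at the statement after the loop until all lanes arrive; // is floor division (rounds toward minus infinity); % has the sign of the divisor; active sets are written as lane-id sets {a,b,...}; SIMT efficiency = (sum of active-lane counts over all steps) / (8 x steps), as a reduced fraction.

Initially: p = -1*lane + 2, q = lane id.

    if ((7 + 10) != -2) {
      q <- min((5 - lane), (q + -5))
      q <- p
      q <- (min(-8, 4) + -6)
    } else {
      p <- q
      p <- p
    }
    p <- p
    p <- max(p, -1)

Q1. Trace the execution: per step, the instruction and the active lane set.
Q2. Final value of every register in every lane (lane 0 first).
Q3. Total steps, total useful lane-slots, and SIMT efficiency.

step 0: eval ((7 + 10) != -2)        {0,1,2,3,4,5,6,7}
step 1: q <- min((5 - lane), (q + -5)) {0,1,2,3,4,5,6,7}
step 2: q <- p                       {0,1,2,3,4,5,6,7}
step 3: q <- (min(-8, 4) + -6)       {0,1,2,3,4,5,6,7}
step 4: p <- p                       {0,1,2,3,4,5,6,7}
step 5: p <- max(p, -1)              {0,1,2,3,4,5,6,7}

Answer: 6 steps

p: 2,1,0,-1,-1,-1,-1,-1
q: -14,-14,-14,-14,-14,-14,-14,-14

steps = 6; useful = 48; efficiency = 48/48 = 1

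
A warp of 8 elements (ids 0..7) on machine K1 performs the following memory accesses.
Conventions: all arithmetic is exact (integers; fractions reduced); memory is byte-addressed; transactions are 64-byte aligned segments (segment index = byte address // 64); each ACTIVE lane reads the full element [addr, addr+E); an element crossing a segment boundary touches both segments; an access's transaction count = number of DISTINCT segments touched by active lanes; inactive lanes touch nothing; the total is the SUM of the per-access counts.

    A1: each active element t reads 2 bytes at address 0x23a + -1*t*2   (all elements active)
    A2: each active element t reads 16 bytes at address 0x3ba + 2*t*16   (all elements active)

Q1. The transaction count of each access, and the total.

A1: 1 transaction
A2: 5 transactions

Answer: 1,5; total 6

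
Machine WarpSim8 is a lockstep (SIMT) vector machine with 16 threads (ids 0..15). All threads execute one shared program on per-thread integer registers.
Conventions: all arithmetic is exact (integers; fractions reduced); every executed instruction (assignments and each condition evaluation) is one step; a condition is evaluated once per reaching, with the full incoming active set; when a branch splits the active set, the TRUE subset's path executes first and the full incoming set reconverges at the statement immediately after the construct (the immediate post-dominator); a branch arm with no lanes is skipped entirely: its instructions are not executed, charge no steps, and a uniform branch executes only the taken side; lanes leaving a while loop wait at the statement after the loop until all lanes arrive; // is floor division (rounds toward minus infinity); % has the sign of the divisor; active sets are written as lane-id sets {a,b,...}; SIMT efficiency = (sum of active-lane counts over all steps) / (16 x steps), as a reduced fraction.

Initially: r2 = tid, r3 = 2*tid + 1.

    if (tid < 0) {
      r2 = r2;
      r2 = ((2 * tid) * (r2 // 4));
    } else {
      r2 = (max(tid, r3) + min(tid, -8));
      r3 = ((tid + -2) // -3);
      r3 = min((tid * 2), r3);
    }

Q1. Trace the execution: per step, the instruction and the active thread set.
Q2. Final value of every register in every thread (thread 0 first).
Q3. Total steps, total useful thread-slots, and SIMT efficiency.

step 0: eval (tid < 0)               {0,1,2,3,4,5,6,7,8,9,10,11,12,13,14,15}
step 1: r2 <- (max(tid, r3) + min(tid, -8)) {0,1,2,3,4,5,6,7,8,9,10,11,12,13,14,15}
step 2: r3 <- ((tid + -2) // -3)     {0,1,2,3,4,5,6,7,8,9,10,11,12,13,14,15}
step 3: r3 <- min((tid * 2), r3)     {0,1,2,3,4,5,6,7,8,9,10,11,12,13,14,15}

Answer: 4 steps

r2: -7,-5,-3,-1,1,3,5,7,9,11,13,15,17,19,21,23
r3: 0,0,0,-1,-1,-1,-2,-2,-2,-3,-3,-3,-4,-4,-4,-5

steps = 4; useful = 64; efficiency = 64/64 = 1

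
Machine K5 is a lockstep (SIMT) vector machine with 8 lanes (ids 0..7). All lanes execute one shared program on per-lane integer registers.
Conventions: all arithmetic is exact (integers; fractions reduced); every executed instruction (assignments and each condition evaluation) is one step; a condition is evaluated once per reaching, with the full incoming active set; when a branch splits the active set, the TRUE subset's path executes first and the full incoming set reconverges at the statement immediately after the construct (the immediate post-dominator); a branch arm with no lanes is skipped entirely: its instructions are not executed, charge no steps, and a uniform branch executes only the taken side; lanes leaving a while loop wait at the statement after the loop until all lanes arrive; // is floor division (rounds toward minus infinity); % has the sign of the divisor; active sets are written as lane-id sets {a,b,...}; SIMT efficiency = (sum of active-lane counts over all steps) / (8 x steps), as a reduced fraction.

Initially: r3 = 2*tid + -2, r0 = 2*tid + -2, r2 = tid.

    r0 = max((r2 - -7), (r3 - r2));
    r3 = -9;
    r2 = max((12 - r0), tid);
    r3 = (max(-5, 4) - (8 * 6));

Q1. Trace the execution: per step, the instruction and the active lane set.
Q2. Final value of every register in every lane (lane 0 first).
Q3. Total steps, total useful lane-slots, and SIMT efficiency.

step 0: r0 <- max((r2 - -7), (r3 - r2)) {0,1,2,3,4,5,6,7}
step 1: r3 <- -9                     {0,1,2,3,4,5,6,7}
step 2: r2 <- max((12 - r0), tid)    {0,1,2,3,4,5,6,7}
step 3: r3 <- (max(-5, 4) - (8 * 6)) {0,1,2,3,4,5,6,7}

Answer: 4 steps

r3: -44,-44,-44,-44,-44,-44,-44,-44
r0: 7,8,9,10,11,12,13,14
r2: 5,4,3,3,4,5,6,7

steps = 4; useful = 32; efficiency = 32/32 = 1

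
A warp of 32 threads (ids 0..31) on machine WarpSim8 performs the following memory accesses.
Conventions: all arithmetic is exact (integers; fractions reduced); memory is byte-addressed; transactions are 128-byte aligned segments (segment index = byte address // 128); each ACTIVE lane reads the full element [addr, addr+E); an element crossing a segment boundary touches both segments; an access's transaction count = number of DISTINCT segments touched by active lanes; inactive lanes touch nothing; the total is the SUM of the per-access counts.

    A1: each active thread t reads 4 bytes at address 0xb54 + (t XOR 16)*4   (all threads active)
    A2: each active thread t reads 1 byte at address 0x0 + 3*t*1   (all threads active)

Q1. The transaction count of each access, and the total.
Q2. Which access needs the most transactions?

A1: 2 transactions
A2: 1 transaction

Answer: 2,1; total 3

Answer: A1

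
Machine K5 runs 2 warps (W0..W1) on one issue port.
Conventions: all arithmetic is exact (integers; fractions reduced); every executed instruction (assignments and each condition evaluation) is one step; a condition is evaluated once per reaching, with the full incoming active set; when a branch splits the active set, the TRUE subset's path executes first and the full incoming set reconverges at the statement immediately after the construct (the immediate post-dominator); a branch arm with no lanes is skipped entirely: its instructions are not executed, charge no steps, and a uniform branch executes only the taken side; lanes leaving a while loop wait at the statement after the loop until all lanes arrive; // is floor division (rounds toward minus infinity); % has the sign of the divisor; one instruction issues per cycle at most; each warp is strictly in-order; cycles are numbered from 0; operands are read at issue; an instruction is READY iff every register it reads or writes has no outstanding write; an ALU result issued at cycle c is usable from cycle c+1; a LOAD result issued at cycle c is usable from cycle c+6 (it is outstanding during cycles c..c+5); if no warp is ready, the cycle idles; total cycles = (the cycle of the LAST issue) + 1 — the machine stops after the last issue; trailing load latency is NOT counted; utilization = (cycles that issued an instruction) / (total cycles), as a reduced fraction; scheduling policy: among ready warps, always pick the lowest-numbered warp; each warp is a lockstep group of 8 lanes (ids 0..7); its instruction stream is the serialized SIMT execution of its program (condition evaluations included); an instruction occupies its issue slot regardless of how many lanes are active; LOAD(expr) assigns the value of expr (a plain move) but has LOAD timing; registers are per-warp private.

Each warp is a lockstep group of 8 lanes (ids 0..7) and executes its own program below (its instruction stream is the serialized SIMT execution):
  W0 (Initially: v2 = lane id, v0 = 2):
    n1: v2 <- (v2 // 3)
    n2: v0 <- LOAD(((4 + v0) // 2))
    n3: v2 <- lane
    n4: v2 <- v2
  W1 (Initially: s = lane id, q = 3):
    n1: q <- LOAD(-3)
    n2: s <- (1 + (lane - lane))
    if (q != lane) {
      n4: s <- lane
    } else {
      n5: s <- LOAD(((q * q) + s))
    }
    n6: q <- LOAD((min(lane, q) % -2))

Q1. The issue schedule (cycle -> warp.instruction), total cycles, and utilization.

cycle 0: W0.I0
cycle 1: W0.I1
cycle 2: W0.I2
cycle 3: W0.I3
cycle 4: W1.I0
cycle 5: W1.I1
cycle 6: idle
cycle 7: idle
cycle 8: idle
cycle 9: idle
cycle 10: W1.I2
cycle 11: W1.I3
cycle 12: W1.I4

Answer: 13 cycles, utilization 9/13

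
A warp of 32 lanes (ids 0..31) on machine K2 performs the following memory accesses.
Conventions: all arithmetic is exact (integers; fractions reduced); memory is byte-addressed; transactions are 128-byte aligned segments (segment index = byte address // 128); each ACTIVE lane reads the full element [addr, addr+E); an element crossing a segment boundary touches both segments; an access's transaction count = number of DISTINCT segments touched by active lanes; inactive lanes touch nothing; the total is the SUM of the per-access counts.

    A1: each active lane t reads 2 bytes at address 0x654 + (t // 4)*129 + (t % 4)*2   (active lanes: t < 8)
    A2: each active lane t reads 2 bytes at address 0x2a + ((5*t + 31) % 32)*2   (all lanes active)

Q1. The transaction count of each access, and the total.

A1: 2 transactions
A2: 1 transaction

Answer: 2,1; total 3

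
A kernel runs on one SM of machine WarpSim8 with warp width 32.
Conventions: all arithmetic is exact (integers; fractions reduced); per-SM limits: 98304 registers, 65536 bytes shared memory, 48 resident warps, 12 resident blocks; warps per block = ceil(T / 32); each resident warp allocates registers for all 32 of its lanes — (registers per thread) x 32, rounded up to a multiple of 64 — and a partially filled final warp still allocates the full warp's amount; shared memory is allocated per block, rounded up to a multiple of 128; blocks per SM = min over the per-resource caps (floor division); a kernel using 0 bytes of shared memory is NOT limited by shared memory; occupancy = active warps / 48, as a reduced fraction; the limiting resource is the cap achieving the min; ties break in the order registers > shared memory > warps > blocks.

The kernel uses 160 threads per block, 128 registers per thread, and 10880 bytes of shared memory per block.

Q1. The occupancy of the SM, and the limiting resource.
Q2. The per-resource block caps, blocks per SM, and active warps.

Answer: occupancy 5/12, limited by registers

registers: 4 blocks
shared memory: 6 blocks
warps: 9 blocks
blocks: 12 blocks

Answer: 4 blocks, 20 active warps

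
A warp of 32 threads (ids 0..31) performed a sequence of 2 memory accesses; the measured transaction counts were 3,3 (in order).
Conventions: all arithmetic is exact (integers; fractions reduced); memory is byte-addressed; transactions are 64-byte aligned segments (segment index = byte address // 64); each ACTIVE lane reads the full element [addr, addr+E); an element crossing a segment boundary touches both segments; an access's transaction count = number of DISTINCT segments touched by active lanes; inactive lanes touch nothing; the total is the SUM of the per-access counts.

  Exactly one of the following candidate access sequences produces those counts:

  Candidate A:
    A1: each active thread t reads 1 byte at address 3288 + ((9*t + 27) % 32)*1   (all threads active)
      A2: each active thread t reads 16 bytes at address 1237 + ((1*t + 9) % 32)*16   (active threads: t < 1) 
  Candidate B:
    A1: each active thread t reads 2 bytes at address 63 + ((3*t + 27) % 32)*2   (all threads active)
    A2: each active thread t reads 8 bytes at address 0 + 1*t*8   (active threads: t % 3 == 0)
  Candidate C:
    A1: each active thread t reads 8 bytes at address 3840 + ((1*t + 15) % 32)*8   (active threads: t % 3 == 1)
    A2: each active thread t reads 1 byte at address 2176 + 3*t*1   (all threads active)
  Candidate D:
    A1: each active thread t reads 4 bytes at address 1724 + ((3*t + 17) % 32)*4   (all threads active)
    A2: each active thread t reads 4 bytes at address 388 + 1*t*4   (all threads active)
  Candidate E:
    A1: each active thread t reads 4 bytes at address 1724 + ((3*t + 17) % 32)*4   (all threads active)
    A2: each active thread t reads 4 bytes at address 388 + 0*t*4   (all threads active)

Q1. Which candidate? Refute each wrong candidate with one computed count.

A: A1 gives 1 transaction, not 3
B: A1 gives 2 transactions, not 3
C: A1 gives 4 transactions, not 3
E: A2 gives 1 transaction, not 3
D: all counts match (3,3)

Answer: D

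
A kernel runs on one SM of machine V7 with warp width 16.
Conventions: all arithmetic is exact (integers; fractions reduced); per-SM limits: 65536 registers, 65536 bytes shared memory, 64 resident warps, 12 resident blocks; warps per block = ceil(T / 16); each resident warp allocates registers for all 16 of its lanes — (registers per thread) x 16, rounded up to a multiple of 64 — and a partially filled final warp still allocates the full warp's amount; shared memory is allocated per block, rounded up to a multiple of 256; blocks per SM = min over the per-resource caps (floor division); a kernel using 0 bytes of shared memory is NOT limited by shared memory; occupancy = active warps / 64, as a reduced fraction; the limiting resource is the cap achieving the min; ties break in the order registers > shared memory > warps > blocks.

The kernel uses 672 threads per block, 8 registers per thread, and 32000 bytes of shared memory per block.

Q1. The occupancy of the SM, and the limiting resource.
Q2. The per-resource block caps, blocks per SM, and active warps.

Answer: occupancy 21/32, limited by warps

registers: 12 blocks
shared memory: 2 blocks
warps: 1 block
blocks: 12 blocks

Answer: 1 block, 42 active warps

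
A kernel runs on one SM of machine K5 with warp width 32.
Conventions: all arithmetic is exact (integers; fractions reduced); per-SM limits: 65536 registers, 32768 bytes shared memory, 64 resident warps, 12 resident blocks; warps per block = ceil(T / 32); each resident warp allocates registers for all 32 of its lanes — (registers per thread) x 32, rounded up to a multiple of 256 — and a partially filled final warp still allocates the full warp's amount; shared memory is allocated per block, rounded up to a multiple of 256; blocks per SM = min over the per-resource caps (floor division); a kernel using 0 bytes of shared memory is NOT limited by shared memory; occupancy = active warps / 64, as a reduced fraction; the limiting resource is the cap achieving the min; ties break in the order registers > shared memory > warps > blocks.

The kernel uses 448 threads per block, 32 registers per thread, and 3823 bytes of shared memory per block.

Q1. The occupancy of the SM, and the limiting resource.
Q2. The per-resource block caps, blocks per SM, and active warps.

Answer: occupancy 7/8, limited by registers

registers: 4 blocks
shared memory: 8 blocks
warps: 4 blocks
blocks: 12 blocks

Answer: 4 blocks, 56 active warps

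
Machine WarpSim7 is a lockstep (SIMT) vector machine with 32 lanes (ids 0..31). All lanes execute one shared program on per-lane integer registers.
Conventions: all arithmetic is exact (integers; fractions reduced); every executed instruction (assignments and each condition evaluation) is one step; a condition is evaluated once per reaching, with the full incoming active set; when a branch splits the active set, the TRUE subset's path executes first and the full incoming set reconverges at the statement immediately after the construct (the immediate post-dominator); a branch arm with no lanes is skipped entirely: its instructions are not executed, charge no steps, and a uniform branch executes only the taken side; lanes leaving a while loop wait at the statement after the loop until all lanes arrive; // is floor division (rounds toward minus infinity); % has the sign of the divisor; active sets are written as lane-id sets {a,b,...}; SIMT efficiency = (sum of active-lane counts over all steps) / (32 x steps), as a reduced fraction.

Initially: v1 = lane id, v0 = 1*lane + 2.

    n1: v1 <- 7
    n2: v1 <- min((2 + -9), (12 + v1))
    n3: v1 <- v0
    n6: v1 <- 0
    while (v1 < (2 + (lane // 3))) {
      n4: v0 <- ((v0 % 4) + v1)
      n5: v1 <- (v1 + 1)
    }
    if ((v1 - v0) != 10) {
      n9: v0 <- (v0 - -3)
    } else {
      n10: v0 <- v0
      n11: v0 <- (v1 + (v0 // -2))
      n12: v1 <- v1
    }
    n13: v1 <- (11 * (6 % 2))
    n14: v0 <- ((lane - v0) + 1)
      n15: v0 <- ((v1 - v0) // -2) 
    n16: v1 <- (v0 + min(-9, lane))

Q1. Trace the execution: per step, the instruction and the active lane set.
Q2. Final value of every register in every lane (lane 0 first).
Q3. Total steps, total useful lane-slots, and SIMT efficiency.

step 0: v1 <- 7                      {0,1,2,3,4,5,6,7,8,9,10,11,12,13,14,15,16,17,18,19,20,21,22,23,24,25,26,27,28,29,30,31}
step 1: v1 <- min((2 + -9), (12 + v1)) {0,1,2,3,4,5,6,7,8,9,10,11,12,13,14,15,16,17,18,19,20,21,22,23,24,25,26,27,28,29,30,31}
step 2: v1 <- v0                     {0,1,2,3,4,5,6,7,8,9,10,11,12,13,14,15,16,17,18,19,20,21,22,23,24,25,26,27,28,29,30,31}
step 3: v1 <- 0                      {0,1,2,3,4,5,6,7,8,9,10,11,12,13,14,15,16,17,18,19,20,21,22,23,24,25,26,27,28,29,30,31}
step 4: eval (v1 < (2 + (lane // 3))) {0,1,2,3,4,5,6,7,8,9,10,11,12,13,14,15,16,17,18,19,20,21,22,23,24,25,26,27,28,29,30,31}
step 5: v0 <- ((v0 % 4) + v1)        {0,1,2,3,4,5,6,7,8,9,10,11,12,13,14,15,16,17,18,19,20,21,22,23,24,25,26,27,28,29,30,31}
step 6: v1 <- (v1 + 1)               {0,1,2,3,4,5,6,7,8,9,10,11,12,13,14,15,16,17,18,19,20,21,22,23,24,25,26,27,28,29,30,31}
step 7: eval (v1 < (2 + (lane // 3))) {0,1,2,3,4,5,6,7,8,9,10,11,12,13,14,15,16,17,18,19,20,21,22,23,24,25,26,27,28,29,30,31}
step 8: v0 <- ((v0 % 4) + v1)        {0,1,2,3,4,5,6,7,8,9,10,11,12,13,14,15,16,17,18,19,20,21,22,23,24,25,26,27,28,29,30,31}
step 9: v1 <- (v1 + 1)               {0,1,2,3,4,5,6,7,8,9,10,11,12,13,14,15,16,17,18,19,20,21,22,23,24,25,26,27,28,29,30,31}
step 10: eval (v1 < (2 + (lane // 3))) {0,1,2,3,4,5,6,7,8,9,10,11,12,13,14,15,16,17,18,19,20,21,22,23,24,25,26,27,28,29,30,31}
step 11: v0 <- ((v0 % 4) + v1)        {3,4,5,6,7,8,9,10,11,12,13,14,15,16,17,18,19,20,21,22,23,24,25,26,27,28,29,30,31}
step 12: v1 <- (v1 + 1)               {3,4,5,6,7,8,9,10,11,12,13,14,15,16,17,18,19,20,21,22,23,24,25,26,27,28,29,30,31}
step 13: eval (v1 < (2 + (lane // 3))) {3,4,5,6,7,8,9,10,11,12,13,14,15,16,17,18,19,20,21,22,23,24,25,26,27,28,29,30,31}
step 14: v0 <- ((v0 % 4) + v1)        {6,7,8,9,10,11,12,13,14,15,16,17,18,19,20,21,22,23,24,25,26,27,28,29,30,31}
step 15: v1 <- (v1 + 1)               {6,7,8,9,10,11,12,13,14,15,16,17,18,19,20,21,22,23,24,25,26,27,28,29,30,31}
step 16: eval (v1 < (2 + (lane // 3))) {6,7,8,9,10,11,12,13,14,15,16,17,18,19,20,21,22,23,24,25,26,27,28,29,30,31}
step 17: v0 <- ((v0 % 4) + v1)        {9,10,11,12,13,14,15,16,17,18,19,20,21,22,23,24,25,26,27,28,29,30,31}
step 18: v1 <- (v1 + 1)               {9,10,11,12,13,14,15,16,17,18,19,20,21,22,23,24,25,26,27,28,29,30,31}
step 19: eval (v1 < (2 + (lane // 3))) {9,10,11,12,13,14,15,16,17,18,19,20,21,22,23,24,25,26,27,28,29,30,31}
step 20: v0 <- ((v0 % 4) + v1)        {12,13,14,15,16,17,18,19,20,21,22,23,24,25,26,27,28,29,30,31}
step 21: v1 <- (v1 + 1)               {12,13,14,15,16,17,18,19,20,21,22,23,24,25,26,27,28,29,30,31}
step 22: eval (v1 < (2 + (lane // 3))) {12,13,14,15,16,17,18,19,20,21,22,23,24,25,26,27,28,29,30,31}
step 23: v0 <- ((v0 % 4) + v1)        {15,16,17,18,19,20,21,22,23,24,25,26,27,28,29,30,31}
step 24: v1 <- (v1 + 1)               {15,16,17,18,19,20,21,22,23,24,25,26,27,28,29,30,31}
step 25: eval (v1 < (2 + (lane // 3))) {15,16,17,18,19,20,21,22,23,24,25,26,27,28,29,30,31}
step 26: v0 <- ((v0 % 4) + v1)        {18,19,20,21,22,23,24,25,26,27,28,29,30,31}
step 27: v1 <- (v1 + 1)               {18,19,20,21,22,23,24,25,26,27,28,29,30,31}
step 28: eval (v1 < (2 + (lane // 3))) {18,19,20,21,22,23,24,25,26,27,28,29,30,31}
step 29: v0 <- ((v0 % 4) + v1)        {21,22,23,24,25,26,27,28,29,30,31}
step 30: v1 <- (v1 + 1)               {21,22,23,24,25,26,27,28,29,30,31}
step 31: eval (v1 < (2 + (lane // 3))) {21,22,23,24,25,26,27,28,29,30,31}
step 32: v0 <- ((v0 % 4) + v1)        {24,25,26,27,28,29,30,31}
step 33: v1 <- (v1 + 1)               {24,25,26,27,28,29,30,31}
step 34: eval (v1 < (2 + (lane // 3))) {24,25,26,27,28,29,30,31}
step 35: v0 <- ((v0 % 4) + v1)        {27,28,29,30,31}
step 36: v1 <- (v1 + 1)               {27,28,29,30,31}
step 37: eval (v1 < (2 + (lane // 3))) {27,28,29,30,31}
step 38: v0 <- ((v0 % 4) + v1)        {30,31}
step 39: v1 <- (v1 + 1)               {30,31}
step 40: eval (v1 < (2 + (lane // 3))) {30,31}
step 41: eval ((v1 - v0) != 10)       {0,1,2,3,4,5,6,7,8,9,10,11,12,13,14,15,16,17,18,19,20,21,22,23,24,25,26,27,28,29,30,31}
step 42: v0 <- (v0 - -3)              {0,1,2,3,4,5,6,7,8,9,10,11,12,13,14,15,16,17,18,19,20,21,22,23,24,25,26,27,28,29,30,31}
step 43: v1 <- (11 * (6 % 2))         {0,1,2,3,4,5,6,7,8,9,10,11,12,13,14,15,16,17,18,19,20,21,22,23,24,25,26,27,28,29,30,31}
step 44: v0 <- ((lane - v0) + 1)      {0,1,2,3,4,5,6,7,8,9,10,11,12,13,14,15,16,17,18,19,20,21,22,23,24,25,26,27,28,29,30,31}
step 45: v0 <- ((v1 - v0) // -2)      {0,1,2,3,4,5,6,7,8,9,10,11,12,13,14,15,16,17,18,19,20,21,22,23,24,25,26,27,28,29,30,31}
step 46: v1 <- (v0 + min(-9, lane))   {0,1,2,3,4,5,6,7,8,9,10,11,12,13,14,15,16,17,18,19,20,21,22,23,24,25,26,27,28,29,30,31}

Answer: 47 steps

v1: -12,-12,-10,-11,-11,-9,-10,-8,-8,-8,-8,-8,-7,-7,-7,-6,-6,-6,-5,-5,-5,-5,-3,-3,-4,-4,-2,-3,-3,-1,-2,0
v0: -3,-3,-1,-2,-2,0,-1,1,1,1,1,1,2,2,2,3,3,3,4,4,4,4,6,6,5,5,7,6,6,8,7,9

steps = 47; useful = 1009; efficiency = 1009/1504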